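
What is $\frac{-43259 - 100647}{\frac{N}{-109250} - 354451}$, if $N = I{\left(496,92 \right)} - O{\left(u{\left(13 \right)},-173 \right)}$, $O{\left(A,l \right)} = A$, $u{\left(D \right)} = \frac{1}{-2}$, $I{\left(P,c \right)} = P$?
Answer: $\frac{31443461000}{77447544493} \approx 0.406$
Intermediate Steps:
$u{\left(D \right)} = - \frac{1}{2}$
$N = \frac{993}{2}$ ($N = 496 - - \frac{1}{2} = 496 + \frac{1}{2} = \frac{993}{2} \approx 496.5$)
$\frac{-43259 - 100647}{\frac{N}{-109250} - 354451} = \frac{-43259 - 100647}{\frac{993}{2 \left(-109250\right)} - 354451} = - \frac{143906}{\frac{993}{2} \left(- \frac{1}{109250}\right) - 354451} = - \frac{143906}{- \frac{993}{218500} - 354451} = - \frac{143906}{- \frac{77447544493}{218500}} = \left(-143906\right) \left(- \frac{218500}{77447544493}\right) = \frac{31443461000}{77447544493}$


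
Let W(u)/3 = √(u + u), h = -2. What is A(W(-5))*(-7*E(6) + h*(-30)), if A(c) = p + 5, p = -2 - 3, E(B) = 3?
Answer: 0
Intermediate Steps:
W(u) = 3*√2*√u (W(u) = 3*√(u + u) = 3*√(2*u) = 3*(√2*√u) = 3*√2*√u)
p = -5
A(c) = 0 (A(c) = -5 + 5 = 0)
A(W(-5))*(-7*E(6) + h*(-30)) = 0*(-7*3 - 2*(-30)) = 0*(-21 + 60) = 0*39 = 0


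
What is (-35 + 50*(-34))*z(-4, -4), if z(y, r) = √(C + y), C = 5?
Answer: -1735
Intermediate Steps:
z(y, r) = √(5 + y)
(-35 + 50*(-34))*z(-4, -4) = (-35 + 50*(-34))*√(5 - 4) = (-35 - 1700)*√1 = -1735*1 = -1735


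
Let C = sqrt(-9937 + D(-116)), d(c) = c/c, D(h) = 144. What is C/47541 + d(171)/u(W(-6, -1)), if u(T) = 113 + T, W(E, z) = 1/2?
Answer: 2/227 + I*sqrt(9793)/47541 ≈ 0.0088106 + 0.0020816*I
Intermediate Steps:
d(c) = 1
W(E, z) = 1/2
C = I*sqrt(9793) (C = sqrt(-9937 + 144) = sqrt(-9793) = I*sqrt(9793) ≈ 98.96*I)
C/47541 + d(171)/u(W(-6, -1)) = (I*sqrt(9793))/47541 + 1/(113 + 1/2) = (I*sqrt(9793))*(1/47541) + 1/(227/2) = I*sqrt(9793)/47541 + 1*(2/227) = I*sqrt(9793)/47541 + 2/227 = 2/227 + I*sqrt(9793)/47541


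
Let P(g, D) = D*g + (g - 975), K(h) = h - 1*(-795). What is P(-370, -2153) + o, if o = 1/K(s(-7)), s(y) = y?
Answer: 626668821/788 ≈ 7.9527e+5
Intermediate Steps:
K(h) = 795 + h (K(h) = h + 795 = 795 + h)
P(g, D) = -975 + g + D*g (P(g, D) = D*g + (-975 + g) = -975 + g + D*g)
o = 1/788 (o = 1/(795 - 7) = 1/788 ≈ 0.0012690)
P(-370, -2153) + o = (-975 - 370 - 2153*(-370)) + 1/788 = (-975 - 370 + 796610) + 1/788 = 795265 + 1/788 = 626668821/788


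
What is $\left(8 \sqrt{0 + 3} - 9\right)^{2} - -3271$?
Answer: $3544 - 144 \sqrt{3} \approx 3294.6$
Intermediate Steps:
$\left(8 \sqrt{0 + 3} - 9\right)^{2} - -3271 = \left(8 \sqrt{3} - 9\right)^{2} + 3271 = \left(-9 + 8 \sqrt{3}\right)^{2} + 3271 = 3271 + \left(-9 + 8 \sqrt{3}\right)^{2}$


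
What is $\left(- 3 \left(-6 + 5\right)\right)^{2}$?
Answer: $9$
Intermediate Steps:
$\left(- 3 \left(-6 + 5\right)\right)^{2} = \left(\left(-3\right) \left(-1\right)\right)^{2} = 3^{2} = 9$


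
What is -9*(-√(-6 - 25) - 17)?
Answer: 153 + 9*I*√31 ≈ 153.0 + 50.11*I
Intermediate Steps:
-9*(-√(-6 - 25) - 17) = -9*(-√(-31) - 17) = -9*(-I*√31 - 17) = -9*(-17 - I*√31) = 153 + 9*I*√31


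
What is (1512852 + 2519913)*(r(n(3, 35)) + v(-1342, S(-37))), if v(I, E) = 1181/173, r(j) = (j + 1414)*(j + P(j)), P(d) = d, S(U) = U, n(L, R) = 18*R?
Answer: 1796807725142265/173 ≈ 1.0386e+13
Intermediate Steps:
r(j) = 2*j*(1414 + j) (r(j) = (j + 1414)*(j + j) = (1414 + j)*(2*j) = 2*j*(1414 + j))
v(I, E) = 1181/173 (v(I, E) = 1181*(1/173) = 1181/173)
(1512852 + 2519913)*(r(n(3, 35)) + v(-1342, S(-37))) = (1512852 + 2519913)*(2*(18*35)*(1414 + 18*35) + 1181/173) = 4032765*(2*630*(1414 + 630) + 1181/173) = 4032765*(2*630*2044 + 1181/173) = 4032765*(2575440 + 1181/173) = 4032765*(445552301/173) = 1796807725142265/173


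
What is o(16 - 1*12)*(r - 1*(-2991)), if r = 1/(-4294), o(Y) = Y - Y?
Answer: 0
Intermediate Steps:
o(Y) = 0
r = -1/4294 ≈ -0.00023288
o(16 - 1*12)*(r - 1*(-2991)) = 0*(-1/4294 - 1*(-2991)) = 0*(-1/4294 + 2991) = 0*(12843353/4294) = 0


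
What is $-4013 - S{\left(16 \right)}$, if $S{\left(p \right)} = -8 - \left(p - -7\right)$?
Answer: $-3982$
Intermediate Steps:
$S{\left(p \right)} = -15 - p$ ($S{\left(p \right)} = -8 - \left(p + 7\right) = -8 - \left(7 + p\right) = -15 - p$)
$-4013 - S{\left(16 \right)} = -4013 - \left(-15 - 16\right) = -4013 - -31 = -4013 + 31 = -3982$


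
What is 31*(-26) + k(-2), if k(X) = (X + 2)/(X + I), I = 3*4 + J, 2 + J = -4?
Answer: -806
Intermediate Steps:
J = -6 (J = -2 - 4 = -6)
I = 6 (I = 3*4 - 6 = 12 - 6 = 6)
k(X) = (2 + X)/(6 + X) (k(X) = (X + 2)/(X + 6) = (2 + X)/(6 + X))
31*(-26) + k(-2) = 31*(-26) + (2 - 2)/(6 - 2) = -806 + 0/4 = -806 + (¼)*0 = -806 + 0 = -806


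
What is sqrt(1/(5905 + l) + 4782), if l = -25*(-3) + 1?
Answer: sqrt(171063436283)/5981 ≈ 69.152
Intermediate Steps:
l = 76 (l = 75 + 1 = 76)
sqrt(1/(5905 + l) + 4782) = sqrt(1/(5905 + 76) + 4782) = sqrt(1/5981 + 4782) = sqrt(28601143/5981) = sqrt(171063436283)/5981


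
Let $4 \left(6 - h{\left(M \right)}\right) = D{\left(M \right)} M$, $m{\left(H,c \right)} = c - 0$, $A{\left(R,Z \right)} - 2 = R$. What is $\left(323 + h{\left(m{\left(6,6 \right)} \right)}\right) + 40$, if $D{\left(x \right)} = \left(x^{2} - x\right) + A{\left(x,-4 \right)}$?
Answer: $312$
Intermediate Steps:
$A{\left(R,Z \right)} = 2 + R$
$D{\left(x \right)} = 2 + x^{2}$ ($D{\left(x \right)} = \left(x^{2} - x\right) + \left(2 + x\right) = 2 + x^{2}$)
$m{\left(H,c \right)} = c$ ($m{\left(H,c \right)} = c + 0 = c$)
$h{\left(M \right)} = 6 - \frac{M \left(2 + M^{2}\right)}{4}$ ($h{\left(M \right)} = 6 - \frac{\left(2 + M^{2}\right) M}{4} = 6 - \frac{M \left(2 + M^{2}\right)}{4}$)
$\left(323 + h{\left(m{\left(6,6 \right)} \right)}\right) + 40 = \left(323 + \left(6 - \frac{3 \left(2 + 6^{2}\right)}{2}\right)\right) + 40 = \left(323 + \left(6 - \frac{3 \left(2 + 36\right)}{2}\right)\right) + 40 = \left(323 + \left(6 - \frac{3}{2} \cdot 38\right)\right) + 40 = \left(323 + \left(6 - 57\right)\right) + 40 = \left(323 - 51\right) + 40 = 272 + 40 = 312$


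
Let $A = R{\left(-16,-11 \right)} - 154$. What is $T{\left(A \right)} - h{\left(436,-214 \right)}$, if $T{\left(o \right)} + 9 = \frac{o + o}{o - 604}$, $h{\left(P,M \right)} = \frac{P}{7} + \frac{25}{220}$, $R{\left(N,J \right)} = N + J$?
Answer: $- \frac{17151439}{241780} \approx -70.938$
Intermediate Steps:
$R{\left(N,J \right)} = J + N$
$h{\left(P,M \right)} = \frac{5}{44} + \frac{P}{7}$ ($h{\left(P,M \right)} = P \frac{1}{7} + 25 \cdot \frac{1}{220} = \frac{P}{7} + \frac{5}{44} = \frac{5}{44} + \frac{P}{7}$)
$A = -181$ ($A = \left(-11 - 16\right) - 154 = -27 - 154 = -181$)
$T{\left(o \right)} = -9 + \frac{2 o}{-604 + o}$ ($T{\left(o \right)} = -9 + \frac{o + o}{o - 604} = -9 + \frac{2 o}{-604 + o}$)
$T{\left(A \right)} - h{\left(436,-214 \right)} = \frac{5436 - -1267}{-604 - 181} - \left(\frac{5}{44} + \frac{1}{7} \cdot 436\right) = \frac{5436 + 1267}{-785} - \left(\frac{5}{44} + \frac{436}{7}\right) = \left(- \frac{1}{785}\right) 6703 - \frac{19219}{308} = - \frac{6703}{785} - \frac{19219}{308} = - \frac{17151439}{241780}$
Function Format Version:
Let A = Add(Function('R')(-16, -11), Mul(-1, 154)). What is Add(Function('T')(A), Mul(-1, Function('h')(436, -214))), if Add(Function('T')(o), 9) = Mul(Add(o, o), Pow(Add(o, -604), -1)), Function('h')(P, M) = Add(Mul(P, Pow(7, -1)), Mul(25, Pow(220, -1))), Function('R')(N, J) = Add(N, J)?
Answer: Rational(-17151439, 241780) ≈ -70.938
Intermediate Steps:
Function('R')(N, J) = Add(J, N)
Function('h')(P, M) = Add(Rational(5, 44), Mul(Rational(1, 7), P)) (Function('h')(P, M) = Add(Mul(P, Rational(1, 7)), Mul(25, Rational(1, 220))) = Add(Mul(Rational(1, 7), P), Rational(5, 44)) = Add(Rational(5, 44), Mul(Rational(1, 7), P)))
A = -181 (A = Add(Add(-11, -16), Mul(-1, 154)) = Add(-27, -154) = -181)
Function('T')(o) = Add(-9, Mul(2, o, Pow(Add(-604, o), -1))) (Function('T')(o) = Add(-9, Mul(Add(o, o), Pow(Add(o, -604), -1))) = Add(-9, Mul(Mul(2, o), Pow(Add(-604, o), -1))) = Add(-9, Mul(2, o, Pow(Add(-604, o), -1))))
Add(Function('T')(A), Mul(-1, Function('h')(436, -214))) = Add(Mul(Pow(Add(-604, -181), -1), Add(5436, Mul(-7, -181))), Mul(-1, Add(Rational(5, 44), Mul(Rational(1, 7), 436)))) = Add(Mul(Pow(-785, -1), Add(5436, 1267)), Mul(-1, Add(Rational(5, 44), Rational(436, 7)))) = Add(Mul(Rational(-1, 785), 6703), Mul(-1, Rational(19219, 308))) = Add(Rational(-6703, 785), Rational(-19219, 308)) = Rational(-17151439, 241780)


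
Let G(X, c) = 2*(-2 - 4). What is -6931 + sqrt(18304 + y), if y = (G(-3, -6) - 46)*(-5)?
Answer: -6931 + 3*sqrt(2066) ≈ -6794.6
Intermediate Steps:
G(X, c) = -12 (G(X, c) = 2*(-6) = -12)
y = 290 (y = (-12 - 46)*(-5) = -58*(-5) = 290)
-6931 + sqrt(18304 + y) = -6931 + sqrt(18304 + 290) = -6931 + sqrt(18594) = -6931 + 3*sqrt(2066)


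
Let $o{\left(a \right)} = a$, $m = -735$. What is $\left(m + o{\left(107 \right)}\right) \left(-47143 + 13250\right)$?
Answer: $21284804$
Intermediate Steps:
$\left(m + o{\left(107 \right)}\right) \left(-47143 + 13250\right) = \left(-735 + 107\right) \left(-47143 + 13250\right) = \left(-628\right) \left(-33893\right) = 21284804$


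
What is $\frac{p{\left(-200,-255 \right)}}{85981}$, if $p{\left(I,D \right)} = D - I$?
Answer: $- \frac{55}{85981} \approx -0.00063968$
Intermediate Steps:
$\frac{p{\left(-200,-255 \right)}}{85981} = \frac{-255 - -200}{85981} = \left(-255 + 200\right) \frac{1}{85981} = \left(-55\right) \frac{1}{85981} = - \frac{55}{85981}$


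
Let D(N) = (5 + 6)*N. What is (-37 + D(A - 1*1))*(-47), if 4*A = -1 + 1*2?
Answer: 8507/4 ≈ 2126.8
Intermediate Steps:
A = ¼ (A = (-1 + 1*2)/4 = (-1 + 2)/4 = (¼)*1 = ¼ ≈ 0.25000)
D(N) = 11*N
(-37 + D(A - 1*1))*(-47) = (-37 + 11*(¼ - 1*1))*(-47) = (-37 + 11*(¼ - 1))*(-47) = (-37 + 11*(-¾))*(-47) = (-37 - 33/4)*(-47) = -181/4*(-47) = 8507/4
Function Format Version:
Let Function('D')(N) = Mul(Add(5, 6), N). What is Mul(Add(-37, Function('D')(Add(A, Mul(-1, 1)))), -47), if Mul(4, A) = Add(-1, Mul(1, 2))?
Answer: Rational(8507, 4) ≈ 2126.8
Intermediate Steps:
A = Rational(1, 4) (A = Mul(Rational(1, 4), Add(-1, Mul(1, 2))) = Mul(Rational(1, 4), Add(-1, 2)) = Mul(Rational(1, 4), 1) = Rational(1, 4) ≈ 0.25000)
Function('D')(N) = Mul(11, N)
Mul(Add(-37, Function('D')(Add(A, Mul(-1, 1)))), -47) = Mul(Add(-37, Mul(11, Add(Rational(1, 4), Mul(-1, 1)))), -47) = Mul(Add(-37, Mul(11, Add(Rational(1, 4), -1))), -47) = Mul(Add(-37, Mul(11, Rational(-3, 4))), -47) = Mul(Add(-37, Rational(-33, 4)), -47) = Mul(Rational(-181, 4), -47) = Rational(8507, 4)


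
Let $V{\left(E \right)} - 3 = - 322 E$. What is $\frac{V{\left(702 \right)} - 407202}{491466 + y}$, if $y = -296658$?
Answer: $- \frac{211081}{64936} \approx -3.2506$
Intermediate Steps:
$V{\left(E \right)} = 3 - 322 E$
$\frac{V{\left(702 \right)} - 407202}{491466 + y} = \frac{\left(3 - 226044\right) - 407202}{491466 - 296658} = \frac{\left(3 - 226044\right) - 407202}{194808} = \left(-226041 - 407202\right) \frac{1}{194808} = \left(-633243\right) \frac{1}{194808} = - \frac{211081}{64936}$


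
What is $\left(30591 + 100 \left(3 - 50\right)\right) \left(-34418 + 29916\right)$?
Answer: $-116561282$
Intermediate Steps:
$\left(30591 + 100 \left(3 - 50\right)\right) \left(-34418 + 29916\right) = \left(30591 + 100 \left(-47\right)\right) \left(-4502\right) = \left(30591 - 4700\right) \left(-4502\right) = 25891 \left(-4502\right) = -116561282$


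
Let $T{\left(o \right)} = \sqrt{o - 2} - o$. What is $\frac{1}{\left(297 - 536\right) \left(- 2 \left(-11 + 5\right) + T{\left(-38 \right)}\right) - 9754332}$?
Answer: $\frac{i}{2 \left(- 4883141 i + 239 \sqrt{10}\right)} \approx -1.0239 \cdot 10^{-7} + 1.5848 \cdot 10^{-11} i$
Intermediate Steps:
$T{\left(o \right)} = \sqrt{-2 + o} - o$
$\frac{1}{\left(297 - 536\right) \left(- 2 \left(-11 + 5\right) + T{\left(-38 \right)}\right) - 9754332} = \frac{1}{\left(297 - 536\right) \left(- 2 \left(-11 + 5\right) + \left(\sqrt{-2 - 38} - -38\right)\right) - 9754332} = \frac{1}{- 239 \left(\left(-2\right) \left(-6\right) + \left(\sqrt{-40} + 38\right)\right) - 9754332} = \frac{1}{- 239 \left(12 + \left(2 i \sqrt{10} + 38\right)\right) - 9754332} = \frac{1}{- 239 \left(12 + \left(38 + 2 i \sqrt{10}\right)\right) - 9754332} = \frac{1}{- 239 \left(50 + 2 i \sqrt{10}\right) - 9754332} = \frac{1}{\left(-11950 - 478 i \sqrt{10}\right) - 9754332} = \frac{1}{-9766282 - 478 i \sqrt{10}}$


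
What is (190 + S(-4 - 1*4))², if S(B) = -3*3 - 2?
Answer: 32041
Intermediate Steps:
S(B) = -11 (S(B) = -9 - 2 = -11)
(190 + S(-4 - 1*4))² = (190 - 11)² = 179² = 32041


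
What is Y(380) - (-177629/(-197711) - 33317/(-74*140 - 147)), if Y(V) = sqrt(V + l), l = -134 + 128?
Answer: -8453485290/2077349477 + sqrt(374) ≈ 15.270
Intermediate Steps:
l = -6
Y(V) = sqrt(-6 + V) (Y(V) = sqrt(V - 6) = sqrt(-6 + V))
Y(380) - (-177629/(-197711) - 33317/(-74*140 - 147)) = sqrt(-6 + 380) - (-177629/(-197711) - 33317/(-74*140 - 147)) = sqrt(374) - (-177629*(-1/197711) - 33317/(-10360 - 147)) = sqrt(374) - (177629/197711 - 33317/(-10507)) = sqrt(374) - (177629/197711 - 33317*(-1/10507)) = sqrt(374) - (177629/197711 + 33317/10507) = sqrt(374) - 1*8453485290/2077349477 = sqrt(374) - 8453485290/2077349477 = -8453485290/2077349477 + sqrt(374)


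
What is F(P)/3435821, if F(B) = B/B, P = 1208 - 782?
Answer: 1/3435821 ≈ 2.9105e-7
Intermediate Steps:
P = 426
F(B) = 1
F(P)/3435821 = 1/3435821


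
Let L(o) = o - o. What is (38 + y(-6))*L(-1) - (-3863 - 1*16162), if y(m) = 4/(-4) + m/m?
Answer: 20025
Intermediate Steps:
L(o) = 0
y(m) = 0 (y(m) = 4*(-¼) + 1 = -1 + 1 = 0)
(38 + y(-6))*L(-1) - (-3863 - 1*16162) = (38 + 0)*0 - (-3863 - 1*16162) = 38*0 - (-3863 - 16162) = 0 - 1*(-20025) = 0 + 20025 = 20025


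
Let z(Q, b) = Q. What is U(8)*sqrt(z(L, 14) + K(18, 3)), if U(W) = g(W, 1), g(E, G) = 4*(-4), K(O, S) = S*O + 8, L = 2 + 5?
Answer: -16*sqrt(69) ≈ -132.91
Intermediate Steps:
L = 7
K(O, S) = 8 + O*S (K(O, S) = O*S + 8 = 8 + O*S)
g(E, G) = -16
U(W) = -16
U(8)*sqrt(z(L, 14) + K(18, 3)) = -16*sqrt(7 + (8 + 18*3)) = -16*sqrt(7 + (8 + 54)) = -16*sqrt(7 + 62) = -16*sqrt(69)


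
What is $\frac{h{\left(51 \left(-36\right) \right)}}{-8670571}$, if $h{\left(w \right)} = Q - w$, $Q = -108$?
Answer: $- \frac{1728}{8670571} \approx -0.00019929$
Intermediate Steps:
$h{\left(w \right)} = -108 - w$
$\frac{h{\left(51 \left(-36\right) \right)}}{-8670571} = \frac{-108 - 51 \left(-36\right)}{-8670571} = \left(-108 - -1836\right) \left(- \frac{1}{8670571}\right) = \left(-108 + 1836\right) \left(- \frac{1}{8670571}\right) = 1728 \left(- \frac{1}{8670571}\right) = - \frac{1728}{8670571}$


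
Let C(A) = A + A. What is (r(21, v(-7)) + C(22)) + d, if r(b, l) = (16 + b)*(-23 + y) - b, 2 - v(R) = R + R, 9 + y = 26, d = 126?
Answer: -73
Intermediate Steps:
y = 17 (y = -9 + 26 = 17)
C(A) = 2*A
v(R) = 2 - 2*R (v(R) = 2 - (R + R) = 2 - 2*R)
r(b, l) = -96 - 7*b (r(b, l) = (16 + b)*(-23 + 17) - b = (16 + b)*(-6) - b = (-96 - 6*b) - b = -96 - 7*b)
(r(21, v(-7)) + C(22)) + d = ((-96 - 7*21) + 2*22) + 126 = ((-96 - 147) + 44) + 126 = (-243 + 44) + 126 = -199 + 126 = -73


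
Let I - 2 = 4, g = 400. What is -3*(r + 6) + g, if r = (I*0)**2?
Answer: 382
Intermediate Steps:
I = 6 (I = 2 + 4 = 6)
r = 0 (r = (6*0)**2 = 0**2 = 0)
-3*(r + 6) + g = -3*(0 + 6) + 400 = -3*6 + 400 = -18 + 400 = 382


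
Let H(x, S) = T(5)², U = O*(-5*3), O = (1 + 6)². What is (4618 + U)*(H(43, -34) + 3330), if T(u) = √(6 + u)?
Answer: 12973103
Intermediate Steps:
O = 49 (O = 7² = 49)
U = -735 (U = 49*(-5*3) = 49*(-15) = -735)
H(x, S) = 11 (H(x, S) = (√(6 + 5))² = (√11)² = 11)
(4618 + U)*(H(43, -34) + 3330) = (4618 - 735)*(11 + 3330) = 3883*3341 = 12973103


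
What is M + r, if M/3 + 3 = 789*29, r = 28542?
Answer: 97176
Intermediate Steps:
M = 68634 (M = -9 + 3*(789*29) = -9 + 3*22881 = -9 + 68643 = 68634)
M + r = 68634 + 28542 = 97176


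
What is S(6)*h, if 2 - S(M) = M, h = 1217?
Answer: -4868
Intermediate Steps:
S(M) = 2 - M
S(6)*h = (2 - 1*6)*1217 = (2 - 6)*1217 = -4*1217 = -4868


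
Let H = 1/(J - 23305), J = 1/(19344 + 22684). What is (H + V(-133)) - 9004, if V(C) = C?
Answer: -8949349260871/979462539 ≈ -9137.0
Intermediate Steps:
J = 1/42028 ≈ 2.3794e-5
H = -42028/979462539 (H = 1/(1/42028 - 23305) = 1/(-979462539/42028) = -42028/979462539 ≈ -4.2909e-5)
(H + V(-133)) - 9004 = (-42028/979462539 - 133) - 9004 = -130268559715/979462539 - 9004 = -8949349260871/979462539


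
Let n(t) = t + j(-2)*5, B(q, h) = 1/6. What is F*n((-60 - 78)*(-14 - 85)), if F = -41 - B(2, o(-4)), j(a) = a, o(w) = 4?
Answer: -1686022/3 ≈ -5.6201e+5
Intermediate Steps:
B(q, h) = 1/6
n(t) = -10 + t (n(t) = t - 2*5 = t - 10 = -10 + t)
F = -247/6 (F = -41 - 1*1/6 = -41 - 1/6 = -247/6 ≈ -41.167)
F*n((-60 - 78)*(-14 - 85)) = -247*(-10 + (-60 - 78)*(-14 - 85))/6 = -247*(-10 - 138*(-99))/6 = -247*(-10 + 13662)/6 = -247/6*13652 = -1686022/3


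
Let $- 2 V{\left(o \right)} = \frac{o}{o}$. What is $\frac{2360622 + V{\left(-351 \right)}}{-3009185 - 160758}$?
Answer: $- \frac{4721243}{6339886} \approx -0.74469$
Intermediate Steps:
$V{\left(o \right)} = - \frac{1}{2}$ ($V{\left(o \right)} = - \frac{o \frac{1}{o}}{2} = \left(- \frac{1}{2}\right) 1 = - \frac{1}{2}$)
$\frac{2360622 + V{\left(-351 \right)}}{-3009185 - 160758} = \frac{2360622 - \frac{1}{2}}{-3009185 - 160758} = \frac{4721243}{2 \left(-3169943\right)} = \frac{4721243}{2} \left(- \frac{1}{3169943}\right) = - \frac{4721243}{6339886}$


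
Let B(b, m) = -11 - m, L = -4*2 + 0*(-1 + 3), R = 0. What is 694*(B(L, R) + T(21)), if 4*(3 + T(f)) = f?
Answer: -12145/2 ≈ -6072.5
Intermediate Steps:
T(f) = -3 + f/4
L = -8 (L = -8 + 0*2 = -8 + 0 = -8)
694*(B(L, R) + T(21)) = 694*((-11 - 1*0) + (-3 + (¼)*21)) = 694*((-11 + 0) + (-3 + 21/4)) = 694*(-11 + 9/4) = 694*(-35/4) = -12145/2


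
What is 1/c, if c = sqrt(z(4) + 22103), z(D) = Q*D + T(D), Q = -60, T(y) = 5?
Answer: sqrt(5467)/10934 ≈ 0.0067623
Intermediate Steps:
z(D) = 5 - 60*D (z(D) = -60*D + 5 = 5 - 60*D)
c = 2*sqrt(5467) (c = sqrt((5 - 60*4) + 22103) = sqrt((5 - 240) + 22103) = sqrt(-235 + 22103) = sqrt(21868) = 2*sqrt(5467) ≈ 147.88)
1/c = 1/(2*sqrt(5467)) = sqrt(5467)/10934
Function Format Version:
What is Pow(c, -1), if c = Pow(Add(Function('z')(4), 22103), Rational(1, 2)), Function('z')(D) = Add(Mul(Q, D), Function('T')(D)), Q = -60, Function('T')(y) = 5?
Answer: Mul(Rational(1, 10934), Pow(5467, Rational(1, 2))) ≈ 0.0067623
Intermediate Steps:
Function('z')(D) = Add(5, Mul(-60, D)) (Function('z')(D) = Add(Mul(-60, D), 5) = Add(5, Mul(-60, D)))
c = Mul(2, Pow(5467, Rational(1, 2))) (c = Pow(Add(Add(5, Mul(-60, 4)), 22103), Rational(1, 2)) = Pow(Add(Add(5, -240), 22103), Rational(1, 2)) = Pow(Add(-235, 22103), Rational(1, 2)) = Pow(21868, Rational(1, 2)) = Mul(2, Pow(5467, Rational(1, 2))) ≈ 147.88)
Pow(c, -1) = Pow(Mul(2, Pow(5467, Rational(1, 2))), -1) = Mul(Rational(1, 10934), Pow(5467, Rational(1, 2)))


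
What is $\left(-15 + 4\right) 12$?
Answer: $-132$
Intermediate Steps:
$\left(-15 + 4\right) 12 = \left(-11\right) 12 = -132$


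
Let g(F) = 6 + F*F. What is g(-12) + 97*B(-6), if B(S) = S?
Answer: -432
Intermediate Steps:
g(F) = 6 + F²
g(-12) + 97*B(-6) = (6 + (-12)²) + 97*(-6) = (6 + 144) - 582 = 150 - 582 = -432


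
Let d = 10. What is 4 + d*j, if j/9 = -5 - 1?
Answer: -536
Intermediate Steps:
j = -54 (j = 9*(-5 - 1) = 9*(-6) = -54)
4 + d*j = 4 + 10*(-54) = 4 - 540 = -536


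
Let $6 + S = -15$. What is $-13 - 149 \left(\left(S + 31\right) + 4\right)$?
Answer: $-2099$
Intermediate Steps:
$S = -21$ ($S = -6 - 15 = -21$)
$-13 - 149 \left(\left(S + 31\right) + 4\right) = -13 - 149 \left(\left(-21 + 31\right) + 4\right) = -13 - 149 \left(10 + 4\right) = -13 - 2086 = -2099$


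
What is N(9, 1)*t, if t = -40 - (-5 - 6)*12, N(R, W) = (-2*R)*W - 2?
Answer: -1840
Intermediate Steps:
N(R, W) = -2 - 2*R*W (N(R, W) = -2*R*W - 2 = -2 - 2*R*W)
t = 92 (t = -40 - (-11)*12 = -40 - 1*(-132) = -40 + 132 = 92)
N(9, 1)*t = (-2 - 2*9*1)*92 = (-2 - 18)*92 = -20*92 = -1840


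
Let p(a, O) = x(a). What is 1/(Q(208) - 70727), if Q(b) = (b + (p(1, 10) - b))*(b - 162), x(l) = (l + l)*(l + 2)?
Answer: -1/70451 ≈ -1.4194e-5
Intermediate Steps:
x(l) = 2*l*(2 + l) (x(l) = (2*l)*(2 + l) = 2*l*(2 + l))
p(a, O) = 2*a*(2 + a)
Q(b) = -972 + 6*b (Q(b) = (b + (2*1*(2 + 1) - b))*(b - 162) = (b + (2*1*3 - b))*(-162 + b) = (b + (6 - b))*(-162 + b) = 6*(-162 + b) = -972 + 6*b)
1/(Q(208) - 70727) = 1/((-972 + 6*208) - 70727) = 1/((-972 + 1248) - 70727) = 1/(276 - 70727) = 1/(-70451) = -1/70451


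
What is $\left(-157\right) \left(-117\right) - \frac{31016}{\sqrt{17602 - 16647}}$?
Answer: $18369 - \frac{31016 \sqrt{955}}{955} \approx 17365.0$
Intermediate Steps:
$\left(-157\right) \left(-117\right) - \frac{31016}{\sqrt{17602 - 16647}} = 18369 - \frac{31016}{\sqrt{955}} = 18369 - 31016 \frac{\sqrt{955}}{955} = 18369 - \frac{31016 \sqrt{955}}{955}$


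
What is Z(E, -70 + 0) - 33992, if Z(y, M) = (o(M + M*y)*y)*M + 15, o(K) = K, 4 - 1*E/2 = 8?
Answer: 240423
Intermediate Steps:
E = -8 (E = 8 - 2*8 = 8 - 16 = -8)
Z(y, M) = 15 + M*y*(M + M*y) (Z(y, M) = ((M + M*y)*y)*M + 15 = (y*(M + M*y))*M + 15 = M*y*(M + M*y) + 15 = 15 + M*y*(M + M*y))
Z(E, -70 + 0) - 33992 = (15 - 8*(-70 + 0)²*(1 - 8)) - 33992 = (15 - 8*(-70)²*(-7)) - 33992 = (15 - 8*4900*(-7)) - 33992 = (15 + 274400) - 33992 = 274415 - 33992 = 240423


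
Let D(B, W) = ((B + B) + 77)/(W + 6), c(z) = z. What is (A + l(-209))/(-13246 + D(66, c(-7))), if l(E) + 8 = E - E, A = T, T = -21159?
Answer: 21167/13455 ≈ 1.5732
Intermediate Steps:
A = -21159
D(B, W) = (77 + 2*B)/(6 + W) (D(B, W) = (2*B + 77)/(6 + W) = (77 + 2*B)/(6 + W))
l(E) = -8 (l(E) = -8 + (E - E) = -8 + 0 = -8)
(A + l(-209))/(-13246 + D(66, c(-7))) = (-21159 - 8)/(-13246 + (77 + 2*66)/(6 - 7)) = -21167/(-13246 + (77 + 132)/(-1)) = -21167/(-13246 - 1*209) = -21167/(-13246 - 209) = -21167/(-13455) = -21167*(-1/13455) = 21167/13455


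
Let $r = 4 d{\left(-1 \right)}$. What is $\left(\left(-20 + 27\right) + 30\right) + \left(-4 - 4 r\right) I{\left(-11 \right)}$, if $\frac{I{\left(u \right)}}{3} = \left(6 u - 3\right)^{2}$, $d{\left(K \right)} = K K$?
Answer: $-285623$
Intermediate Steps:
$d{\left(K \right)} = K^{2}$
$I{\left(u \right)} = 3 \left(-3 + 6 u\right)^{2}$ ($I{\left(u \right)} = 3 \left(6 u - 3\right)^{2} = 3 \left(-3 + 6 u\right)^{2}$)
$r = 4$ ($r = 4 \left(-1\right)^{2} = 4 \cdot 1 = 4$)
$\left(\left(-20 + 27\right) + 30\right) + \left(-4 - 4 r\right) I{\left(-11 \right)} = \left(\left(-20 + 27\right) + 30\right) + \left(-4 - 16\right) 27 \left(-1 + 2 \left(-11\right)\right)^{2} = \left(7 + 30\right) + \left(-4 - 16\right) 27 \left(-1 - 22\right)^{2} = 37 - 20 \cdot 27 \left(-23\right)^{2} = 37 - 20 \cdot 27 \cdot 529 = 37 - 285660 = -285623$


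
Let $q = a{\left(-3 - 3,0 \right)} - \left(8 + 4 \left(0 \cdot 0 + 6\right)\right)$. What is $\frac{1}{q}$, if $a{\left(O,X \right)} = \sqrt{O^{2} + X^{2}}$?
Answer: $- \frac{1}{26} \approx -0.038462$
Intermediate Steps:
$q = -26$ ($q = \sqrt{\left(-3 - 3\right)^{2} + 0^{2}} - \left(8 + 4 \left(0 \cdot 0 + 6\right)\right) = \sqrt{\left(-3 - 3\right)^{2} + 0} - \left(8 + 4 \left(0 + 6\right)\right) = \sqrt{\left(-6\right)^{2} + 0} - 32 = \sqrt{36 + 0} - 32 = \sqrt{36} - 32 = 6 - 32 = -26$)
$\frac{1}{q} = \frac{1}{-26} = - \frac{1}{26}$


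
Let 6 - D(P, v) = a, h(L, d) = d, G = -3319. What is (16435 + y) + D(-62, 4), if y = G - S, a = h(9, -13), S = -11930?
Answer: 25065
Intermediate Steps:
a = -13
D(P, v) = 19 (D(P, v) = 6 - 1*(-13) = 6 + 13 = 19)
y = 8611 (y = -3319 - 1*(-11930) = -3319 + 11930 = 8611)
(16435 + y) + D(-62, 4) = (16435 + 8611) + 19 = 25046 + 19 = 25065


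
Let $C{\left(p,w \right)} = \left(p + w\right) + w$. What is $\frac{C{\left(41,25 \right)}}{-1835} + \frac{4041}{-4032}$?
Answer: $- \frac{864683}{822080} \approx -1.0518$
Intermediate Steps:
$C{\left(p,w \right)} = p + 2 w$
$\frac{C{\left(41,25 \right)}}{-1835} + \frac{4041}{-4032} = \frac{41 + 2 \cdot 25}{-1835} + \frac{4041}{-4032} = \left(41 + 50\right) \left(- \frac{1}{1835}\right) + 4041 \left(- \frac{1}{4032}\right) = 91 \left(- \frac{1}{1835}\right) - \frac{449}{448} = - \frac{91}{1835} - \frac{449}{448} = - \frac{864683}{822080}$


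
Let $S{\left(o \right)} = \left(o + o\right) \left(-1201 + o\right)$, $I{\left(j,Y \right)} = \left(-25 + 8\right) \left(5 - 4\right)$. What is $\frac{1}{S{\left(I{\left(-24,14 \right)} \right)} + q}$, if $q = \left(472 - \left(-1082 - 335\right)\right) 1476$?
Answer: $\frac{1}{2829576} \approx 3.5341 \cdot 10^{-7}$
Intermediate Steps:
$I{\left(j,Y \right)} = -17$ ($I{\left(j,Y \right)} = \left(-17\right) 1 = -17$)
$S{\left(o \right)} = 2 o \left(-1201 + o\right)$
$q = 2788164$ ($q = \left(472 - -1417\right) 1476 = \left(472 + 1417\right) 1476 = 1889 \cdot 1476 = 2788164$)
$\frac{1}{S{\left(I{\left(-24,14 \right)} \right)} + q} = \frac{1}{2 \left(-17\right) \left(-1201 - 17\right) + 2788164} = \frac{1}{2 \left(-17\right) \left(-1218\right) + 2788164} = \frac{1}{41412 + 2788164} = \frac{1}{2829576}$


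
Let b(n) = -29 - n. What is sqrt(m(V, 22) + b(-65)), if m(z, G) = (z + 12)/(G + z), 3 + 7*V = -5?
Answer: sqrt(194618)/73 ≈ 6.0432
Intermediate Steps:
V = -8/7 (V = -3/7 + (1/7)*(-5) = -3/7 - 5/7 = -8/7 ≈ -1.1429)
m(z, G) = (12 + z)/(G + z)
sqrt(m(V, 22) + b(-65)) = sqrt((12 - 8/7)/(22 - 8/7) + (-29 - 1*(-65))) = sqrt((76/7)/(146/7) + (-29 + 65)) = sqrt((7/146)*(76/7) + 36) = sqrt(38/73 + 36) = sqrt(2666/73) = sqrt(194618)/73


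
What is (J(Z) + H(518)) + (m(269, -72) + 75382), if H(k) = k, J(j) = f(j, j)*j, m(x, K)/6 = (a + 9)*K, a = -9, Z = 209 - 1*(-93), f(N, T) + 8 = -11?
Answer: 70162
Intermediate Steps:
f(N, T) = -19 (f(N, T) = -8 - 11 = -19)
Z = 302 (Z = 209 + 93 = 302)
m(x, K) = 0 (m(x, K) = 6*((-9 + 9)*K) = 6*(0*K) = 6*0 = 0)
J(j) = -19*j
(J(Z) + H(518)) + (m(269, -72) + 75382) = (-19*302 + 518) + (0 + 75382) = (-5738 + 518) + 75382 = -5220 + 75382 = 70162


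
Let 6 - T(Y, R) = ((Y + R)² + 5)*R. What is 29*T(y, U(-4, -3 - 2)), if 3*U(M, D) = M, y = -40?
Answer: 1793534/27 ≈ 66427.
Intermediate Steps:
U(M, D) = M/3
T(Y, R) = 6 - R*(5 + (R + Y)²) (T(Y, R) = 6 - ((Y + R)² + 5)*R = 6 - ((R + Y)² + 5)*R = 6 - (5 + (R + Y)²)*R = 6 - R*(5 + (R + Y)²))
29*T(y, U(-4, -3 - 2)) = 29*(6 - 5*(-4)/3 - (⅓)*(-4)*((⅓)*(-4) - 40)²) = 29*(6 - 5*(-4/3) - 1*(-4/3)*(-4/3 - 40)²) = 29*(6 + 20/3 - 1*(-4/3)*(-124/3)²) = 29*(6 + 20/3 - 1*(-4/3)*15376/9) = 29*(6 + 20/3 + 61504/27) = 29*(61846/27) = 1793534/27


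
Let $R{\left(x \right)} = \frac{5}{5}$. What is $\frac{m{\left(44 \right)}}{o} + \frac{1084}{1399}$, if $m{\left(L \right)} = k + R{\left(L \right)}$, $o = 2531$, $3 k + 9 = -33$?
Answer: $\frac{2725417}{3540869} \approx 0.7697$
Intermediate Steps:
$R{\left(x \right)} = 1$ ($R{\left(x \right)} = 5 \cdot \frac{1}{5} = 1$)
$k = -14$ ($k = -3 + \frac{1}{3} \left(-33\right) = -3 - 11 = -14$)
$m{\left(L \right)} = -13$ ($m{\left(L \right)} = -14 + 1 = -13$)
$\frac{m{\left(44 \right)}}{o} + \frac{1084}{1399} = - \frac{13}{2531} + \frac{1084}{1399} = \frac{2725417}{3540869}$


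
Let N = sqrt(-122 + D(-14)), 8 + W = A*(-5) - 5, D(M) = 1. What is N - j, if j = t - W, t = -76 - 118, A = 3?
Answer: 166 + 11*I ≈ 166.0 + 11.0*I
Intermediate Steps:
t = -194
W = -28 (W = -8 + (3*(-5) - 5) = -8 + (-15 - 5) = -8 - 20 = -28)
N = 11*I (N = sqrt(-122 + 1) = sqrt(-121) = 11*I ≈ 11.0*I)
j = -166 (j = -194 - 1*(-28) = -194 + 28 = -166)
N - j = 11*I - 1*(-166) = 11*I + 166 = 166 + 11*I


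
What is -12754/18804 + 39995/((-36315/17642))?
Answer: -442280372689/22762242 ≈ -19430.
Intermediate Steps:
-12754/18804 + 39995/((-36315/17642)) = -12754*1/18804 + 39995/((-36315*1/17642)) = -6377/9402 + 39995/(-36315/17642) = -6377/9402 + 39995*(-17642/36315) = -6377/9402 - 141118358/7263 = -442280372689/22762242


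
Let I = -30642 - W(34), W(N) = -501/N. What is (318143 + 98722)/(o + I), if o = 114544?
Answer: 14173410/2853169 ≈ 4.9676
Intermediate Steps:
I = -1041327/34 (I = -30642 - (-501)/34 = -30642 - 1*(-501/34) = -30642 + 501/34 = -1041327/34 ≈ -30627.)
(318143 + 98722)/(o + I) = (318143 + 98722)/(114544 - 1041327/34) = 416865/(2853169/34) = 416865*(34/2853169) = 14173410/2853169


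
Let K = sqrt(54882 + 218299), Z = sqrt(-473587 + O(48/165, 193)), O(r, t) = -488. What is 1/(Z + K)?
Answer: 1/(sqrt(273181) + 105*I*sqrt(43)) ≈ 0.00069945 - 0.00092141*I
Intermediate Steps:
Z = 105*I*sqrt(43) (Z = sqrt(-473587 - 488) = sqrt(-474075) = 105*I*sqrt(43) ≈ 688.53*I)
K = sqrt(273181) ≈ 522.67
1/(Z + K) = 1/(105*I*sqrt(43) + sqrt(273181)) = 1/(sqrt(273181) + 105*I*sqrt(43))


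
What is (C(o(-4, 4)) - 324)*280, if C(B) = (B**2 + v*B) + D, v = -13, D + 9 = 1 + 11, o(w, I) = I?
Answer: -99960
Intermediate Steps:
D = 3 (D = -9 + (1 + 11) = -9 + 12 = 3)
C(B) = 3 + B**2 - 13*B (C(B) = (B**2 - 13*B) + 3 = 3 + B**2 - 13*B)
(C(o(-4, 4)) - 324)*280 = ((3 + 4**2 - 13*4) - 324)*280 = ((3 + 16 - 52) - 324)*280 = (-33 - 324)*280 = -357*280 = -99960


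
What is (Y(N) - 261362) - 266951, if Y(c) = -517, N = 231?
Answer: -528830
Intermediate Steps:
(Y(N) - 261362) - 266951 = (-517 - 261362) - 266951 = -261879 - 266951 = -528830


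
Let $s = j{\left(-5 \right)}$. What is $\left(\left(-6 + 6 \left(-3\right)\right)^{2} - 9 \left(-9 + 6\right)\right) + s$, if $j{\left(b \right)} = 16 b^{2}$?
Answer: $1003$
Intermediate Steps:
$s = 400$ ($s = 16 \left(-5\right)^{2} = 16 \cdot 25 = 400$)
$\left(\left(-6 + 6 \left(-3\right)\right)^{2} - 9 \left(-9 + 6\right)\right) + s = \left(\left(-6 + 6 \left(-3\right)\right)^{2} - 9 \left(-9 + 6\right)\right) + 400 = \left(\left(-6 - 18\right)^{2} - -27\right) + 400 = \left(\left(-24\right)^{2} + 27\right) + 400 = \left(576 + 27\right) + 400 = 603 + 400 = 1003$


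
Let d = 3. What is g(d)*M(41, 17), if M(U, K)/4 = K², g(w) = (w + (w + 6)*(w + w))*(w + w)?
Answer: 395352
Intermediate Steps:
g(w) = 2*w*(w + 2*w*(6 + w)) (g(w) = (w + (6 + w)*(2*w))*(2*w) = (w + 2*w*(6 + w))*(2*w) = 2*w*(w + 2*w*(6 + w)))
M(U, K) = 4*K²
g(d)*M(41, 17) = (3²*(26 + 4*3))*(4*17²) = (9*(26 + 12))*(4*289) = (9*38)*1156 = 342*1156 = 395352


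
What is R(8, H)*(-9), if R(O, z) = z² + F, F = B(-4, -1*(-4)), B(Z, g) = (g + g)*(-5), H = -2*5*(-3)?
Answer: -7740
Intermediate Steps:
H = 30 (H = -10*(-3) = 30)
B(Z, g) = -10*g (B(Z, g) = (2*g)*(-5) = -10*g)
F = -40 (F = -(-10)*(-4) = -10*4 = -40)
R(O, z) = -40 + z² (R(O, z) = z² - 40 = -40 + z²)
R(8, H)*(-9) = (-40 + 30²)*(-9) = (-40 + 900)*(-9) = 860*(-9) = -7740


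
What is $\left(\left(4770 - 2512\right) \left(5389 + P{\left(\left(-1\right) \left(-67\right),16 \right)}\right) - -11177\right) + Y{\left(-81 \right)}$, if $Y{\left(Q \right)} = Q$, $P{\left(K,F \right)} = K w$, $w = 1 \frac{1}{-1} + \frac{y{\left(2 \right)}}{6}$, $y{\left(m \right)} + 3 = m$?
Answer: $\frac{36008873}{3} \approx 1.2003 \cdot 10^{7}$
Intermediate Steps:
$y{\left(m \right)} = -3 + m$
$w = - \frac{7}{6}$ ($w = 1 \frac{1}{-1} + \frac{-3 + 2}{6} = 1 \left(-1\right) - \frac{1}{6} = -1 - \frac{1}{6} = - \frac{7}{6} \approx -1.1667$)
$P{\left(K,F \right)} = - \frac{7 K}{6}$ ($P{\left(K,F \right)} = K \left(- \frac{7}{6}\right) = - \frac{7 K}{6}$)
$\left(\left(4770 - 2512\right) \left(5389 + P{\left(\left(-1\right) \left(-67\right),16 \right)}\right) - -11177\right) + Y{\left(-81 \right)} = \left(\left(4770 - 2512\right) \left(5389 - \frac{7 \left(\left(-1\right) \left(-67\right)\right)}{6}\right) - -11177\right) - 81 = \left(2258 \left(5389 - \frac{469}{6}\right) + 11177\right) - 81 = \left(2258 \cdot \frac{31865}{6} + 11177\right) - 81 = \left(\frac{35975585}{3} + 11177\right) - 81 = \frac{36009116}{3} - 81 = \frac{36008873}{3}$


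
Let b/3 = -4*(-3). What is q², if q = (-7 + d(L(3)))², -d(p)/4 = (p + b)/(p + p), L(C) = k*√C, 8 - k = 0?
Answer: 20412 + 11664*√3 ≈ 40615.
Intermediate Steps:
k = 8 (k = 8 - 1*0 = 8 + 0 = 8)
b = 36 (b = 3*(-4*(-3)) = 3*12 = 36)
L(C) = 8*√C
d(p) = -2*(36 + p)/p (d(p) = -4*(p + 36)/(p + p) = -4*(36 + p)/(2*p) = -4*(36 + p)*1/(2*p) = -2*(36 + p)/p)
q = (-9 - 3*√3)² (q = (-7 + (-2 - 72*√3/24))² = (-7 + (-2 - 3*√3))² = (-9 - 3*√3)² ≈ 201.53)
q² = (108 + 54*√3)²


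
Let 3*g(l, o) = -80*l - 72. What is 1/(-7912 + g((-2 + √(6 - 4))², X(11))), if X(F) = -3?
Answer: -2277/18428192 - 15*√2/9214096 ≈ -0.00012586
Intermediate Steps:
g(l, o) = -24 - 80*l/3 (g(l, o) = (-80*l - 72)/3 = (-72 - 80*l)/3 = -24 - 80*l/3)
1/(-7912 + g((-2 + √(6 - 4))², X(11))) = 1/(-7912 + (-24 - 80*(-2 + √(6 - 4))²/3)) = 1/(-7912 + (-24 - 80*(-2 + √2)²/3)) = 1/(-7936 - 80*(-2 + √2)²/3)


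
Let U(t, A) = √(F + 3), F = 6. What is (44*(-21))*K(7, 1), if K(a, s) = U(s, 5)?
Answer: -2772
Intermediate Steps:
U(t, A) = 3 (U(t, A) = √(6 + 3) = √9 = 3)
K(a, s) = 3
(44*(-21))*K(7, 1) = (44*(-21))*3 = -924*3 = -2772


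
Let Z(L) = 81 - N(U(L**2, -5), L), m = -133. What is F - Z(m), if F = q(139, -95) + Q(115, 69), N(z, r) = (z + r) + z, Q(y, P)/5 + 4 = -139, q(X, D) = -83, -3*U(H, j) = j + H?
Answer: -38404/3 ≈ -12801.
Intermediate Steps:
U(H, j) = -H/3 - j/3 (U(H, j) = -(j + H)/3 = -(H + j)/3 = -H/3 - j/3)
Q(y, P) = -715 (Q(y, P) = -20 + 5*(-139) = -20 - 695 = -715)
N(z, r) = r + 2*z (N(z, r) = (r + z) + z = r + 2*z)
F = -798 (F = -83 - 715 = -798)
Z(L) = 233/3 - L + 2*L**2/3 (Z(L) = 81 - (L + 2*(-L**2/3 - 1/3*(-5))) = 81 - (L + 2*(-L**2/3 + 5/3)) = 81 - (L + 2*(5/3 - L**2/3)) = 81 - (L + (10/3 - 2*L**2/3)) = 81 - (10/3 + L - 2*L**2/3) = 81 + (-10/3 - L + 2*L**2/3) = 233/3 - L + 2*L**2/3)
F - Z(m) = -798 - (233/3 - 1*(-133) + (2/3)*(-133)**2) = -798 - (233/3 + 133 + (2/3)*17689) = -798 - (233/3 + 133 + 35378/3) = -798 - 1*36010/3 = -798 - 36010/3 = -38404/3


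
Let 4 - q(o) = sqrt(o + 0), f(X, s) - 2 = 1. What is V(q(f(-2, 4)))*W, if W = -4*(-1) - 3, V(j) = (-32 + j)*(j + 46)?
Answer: -1397 - 22*sqrt(3) ≈ -1435.1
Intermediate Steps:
f(X, s) = 3 (f(X, s) = 2 + 1 = 3)
q(o) = 4 - sqrt(o) (q(o) = 4 - sqrt(o + 0) = 4 - sqrt(o))
V(j) = (-32 + j)*(46 + j)
W = 1 (W = 4 - 3 = 1)
V(q(f(-2, 4)))*W = (-1472 + (4 - sqrt(3))**2 + 14*(4 - sqrt(3)))*1 = (-1472 + (4 - sqrt(3))**2 + (56 - 14*sqrt(3)))*1 = (-1416 + (4 - sqrt(3))**2 - 14*sqrt(3))*1 = -1416 + (4 - sqrt(3))**2 - 14*sqrt(3)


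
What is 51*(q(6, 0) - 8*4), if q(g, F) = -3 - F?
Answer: -1785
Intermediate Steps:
51*(q(6, 0) - 8*4) = 51*((-3 - 1*0) - 8*4) = 51*((-3 + 0) - 32) = 51*(-3 - 32) = 51*(-35) = -1785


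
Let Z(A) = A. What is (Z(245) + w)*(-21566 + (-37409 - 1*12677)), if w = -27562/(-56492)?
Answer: -248419311126/14123 ≈ -1.7590e+7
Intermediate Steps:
w = 13781/28246 (w = -27562*(-1/56492) = 13781/28246 ≈ 0.48789)
(Z(245) + w)*(-21566 + (-37409 - 1*12677)) = (245 + 13781/28246)*(-21566 + (-37409 - 1*12677)) = 6934051*(-21566 + (-37409 - 12677))/28246 = 6934051*(-21566 - 50086)/28246 = (6934051/28246)*(-71652) = -248419311126/14123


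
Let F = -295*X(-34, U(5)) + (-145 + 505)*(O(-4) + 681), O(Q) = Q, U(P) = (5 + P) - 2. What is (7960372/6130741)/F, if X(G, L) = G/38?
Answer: 151247068/28420245399995 ≈ 5.3218e-6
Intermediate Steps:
U(P) = 3 + P
X(G, L) = G/38 (X(G, L) = G*(1/38) = G/38)
F = 4635695/19 (F = -295*(-34)/38 + (-145 + 505)*(-4 + 681) = -295*(-17/19) + 360*677 = 5015/19 + 243720 = 4635695/19 ≈ 2.4398e+5)
(7960372/6130741)/F = (7960372/6130741)/(4635695/19) = (7960372*(1/6130741))*(19/4635695) = (7960372/6130741)*(19/4635695) = 151247068/28420245399995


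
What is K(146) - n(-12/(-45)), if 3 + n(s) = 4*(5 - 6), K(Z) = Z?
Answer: 153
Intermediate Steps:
n(s) = -7 (n(s) = -3 + 4*(5 - 6) = -3 + 4*(-1) = -3 - 4 = -7)
K(146) - n(-12/(-45)) = 146 - 1*(-7) = 146 + 7 = 153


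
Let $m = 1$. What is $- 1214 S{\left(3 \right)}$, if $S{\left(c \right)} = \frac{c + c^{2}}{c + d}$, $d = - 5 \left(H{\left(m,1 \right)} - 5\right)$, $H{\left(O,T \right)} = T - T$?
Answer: $- \frac{3642}{7} \approx -520.29$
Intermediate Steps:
$H{\left(O,T \right)} = 0$
$d = 25$ ($d = - 5 \left(0 - 5\right) = \left(-5\right) \left(-5\right) = 25$)
$S{\left(c \right)} = \frac{c + c^{2}}{25 + c}$ ($S{\left(c \right)} = \frac{c + c^{2}}{c + 25} = \frac{c + c^{2}}{25 + c}$)
$- 1214 S{\left(3 \right)} = - 1214 \frac{3 \left(1 + 3\right)}{25 + 3} = - 1214 \cdot 3 \cdot \frac{1}{28} \cdot 4 = \left(-1214\right) \frac{3}{7} = - \frac{3642}{7}$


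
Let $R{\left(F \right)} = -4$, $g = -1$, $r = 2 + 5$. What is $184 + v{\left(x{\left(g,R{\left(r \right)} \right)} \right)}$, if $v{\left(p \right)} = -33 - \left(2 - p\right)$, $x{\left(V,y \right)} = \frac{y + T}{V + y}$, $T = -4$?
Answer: $\frac{753}{5} \approx 150.6$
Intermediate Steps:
$r = 7$
$x{\left(V,y \right)} = \frac{-4 + y}{V + y}$ ($x{\left(V,y \right)} = \frac{y - 4}{V + y} = \frac{-4 + y}{V + y}$)
$v{\left(p \right)} = -35 + p$ ($v{\left(p \right)} = -33 + \left(-2 + p\right) = -35 + p$)
$184 + v{\left(x{\left(g,R{\left(r \right)} \right)} \right)} = 184 - \left(35 - \frac{-4 - 4}{-1 - 4}\right) = 184 - \left(35 - \frac{1}{-5} \left(-8\right)\right) = 184 - \frac{167}{5} = \frac{753}{5}$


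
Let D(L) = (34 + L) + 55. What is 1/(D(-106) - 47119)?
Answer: -1/47136 ≈ -2.1215e-5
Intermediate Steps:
D(L) = 89 + L
1/(D(-106) - 47119) = 1/((89 - 106) - 47119) = 1/(-17 - 47119) = 1/(-47136) = -1/47136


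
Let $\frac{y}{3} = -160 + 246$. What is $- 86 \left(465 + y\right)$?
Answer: $-62178$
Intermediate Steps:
$y = 258$ ($y = 3 \left(-160 + 246\right) = 3 \cdot 86 = 258$)
$- 86 \left(465 + y\right) = - 86 \left(465 + 258\right) = \left(-86\right) 723 = -62178$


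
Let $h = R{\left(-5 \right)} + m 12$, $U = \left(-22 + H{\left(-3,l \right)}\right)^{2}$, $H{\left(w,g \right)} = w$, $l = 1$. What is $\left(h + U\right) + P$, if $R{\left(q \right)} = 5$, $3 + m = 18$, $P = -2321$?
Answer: $-1511$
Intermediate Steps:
$m = 15$ ($m = -3 + 18 = 15$)
$U = 625$ ($U = \left(-22 - 3\right)^{2} = \left(-25\right)^{2} = 625$)
$h = 185$ ($h = 5 + 15 \cdot 12 = 5 + 180 = 185$)
$\left(h + U\right) + P = \left(185 + 625\right) - 2321 = 810 - 2321 = -1511$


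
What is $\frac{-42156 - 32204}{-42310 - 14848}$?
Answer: $\frac{37180}{28579} \approx 1.301$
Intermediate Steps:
$\frac{-42156 - 32204}{-42310 - 14848} = - \frac{74360}{-42310 + \left(-25029 + 10181\right)} = - \frac{74360}{-42310 - 14848} = - \frac{74360}{-57158} = \left(-74360\right) \left(- \frac{1}{57158}\right) = \frac{37180}{28579}$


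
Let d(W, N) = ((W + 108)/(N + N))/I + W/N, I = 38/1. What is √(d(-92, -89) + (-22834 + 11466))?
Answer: 2*I*√8125907726/1691 ≈ 106.62*I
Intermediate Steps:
I = 38 (I = 38*1 = 38)
d(W, N) = W/N + (108 + W)/(76*N) (d(W, N) = ((W + 108)/(N + N))/38 + W/N = ((108 + W)/((2*N)))*(1/38) + W/N = ((108 + W)*(1/(2*N)))*(1/38) + W/N = ((108 + W)/(2*N))*(1/38) + W/N = (108 + W)/(76*N) + W/N = W/N + (108 + W)/(76*N))
√(d(-92, -89) + (-22834 + 11466)) = √((1/76)*(108 + 77*(-92))/(-89) + (-22834 + 11466)) = √((1/76)*(-1/89)*(108 - 7084) - 11368) = √((1/76)*(-1/89)*(-6976) - 11368) = √(1744/1691 - 11368) = √(-19221544/1691) = 2*I*√8125907726/1691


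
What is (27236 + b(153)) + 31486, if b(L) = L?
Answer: 58875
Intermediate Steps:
(27236 + b(153)) + 31486 = (27236 + 153) + 31486 = 27389 + 31486 = 58875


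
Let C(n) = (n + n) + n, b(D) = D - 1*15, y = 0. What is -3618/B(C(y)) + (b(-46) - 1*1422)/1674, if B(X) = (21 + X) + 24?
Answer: -680363/8370 ≈ -81.286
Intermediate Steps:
b(D) = -15 + D (b(D) = D - 15 = -15 + D)
C(n) = 3*n (C(n) = 2*n + n = 3*n)
B(X) = 45 + X
-3618/B(C(y)) + (b(-46) - 1*1422)/1674 = -3618/(45 + 3*0) + ((-15 - 46) - 1*1422)/1674 = -3618/(45 + 0) + (-61 - 1422)*(1/1674) = -3618/45 - 1483*1/1674 = -3618*1/45 - 1483/1674 = -402/5 - 1483/1674 = -680363/8370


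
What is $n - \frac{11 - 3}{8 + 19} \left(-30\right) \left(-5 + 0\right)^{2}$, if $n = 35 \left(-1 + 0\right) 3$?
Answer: $\frac{1055}{9} \approx 117.22$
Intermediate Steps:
$n = -105$ ($n = 35 \left(-1\right) 3 = \left(-35\right) 3 = -105$)
$n - \frac{11 - 3}{8 + 19} \left(-30\right) \left(-5 + 0\right)^{2} = -105 - \frac{11 - 3}{8 + 19} \left(-30\right) \left(-5 + 0\right)^{2} = -105 - \frac{8}{27} \left(-30\right) \left(-5\right)^{2} = -105 - 8 \cdot \frac{1}{27} \left(-30\right) 25 = -105 - \frac{8}{27} \left(-30\right) 25 = -105 - \left(- \frac{80}{9}\right) 25 = -105 - - \frac{2000}{9} = -105 + \frac{2000}{9} = \frac{1055}{9}$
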